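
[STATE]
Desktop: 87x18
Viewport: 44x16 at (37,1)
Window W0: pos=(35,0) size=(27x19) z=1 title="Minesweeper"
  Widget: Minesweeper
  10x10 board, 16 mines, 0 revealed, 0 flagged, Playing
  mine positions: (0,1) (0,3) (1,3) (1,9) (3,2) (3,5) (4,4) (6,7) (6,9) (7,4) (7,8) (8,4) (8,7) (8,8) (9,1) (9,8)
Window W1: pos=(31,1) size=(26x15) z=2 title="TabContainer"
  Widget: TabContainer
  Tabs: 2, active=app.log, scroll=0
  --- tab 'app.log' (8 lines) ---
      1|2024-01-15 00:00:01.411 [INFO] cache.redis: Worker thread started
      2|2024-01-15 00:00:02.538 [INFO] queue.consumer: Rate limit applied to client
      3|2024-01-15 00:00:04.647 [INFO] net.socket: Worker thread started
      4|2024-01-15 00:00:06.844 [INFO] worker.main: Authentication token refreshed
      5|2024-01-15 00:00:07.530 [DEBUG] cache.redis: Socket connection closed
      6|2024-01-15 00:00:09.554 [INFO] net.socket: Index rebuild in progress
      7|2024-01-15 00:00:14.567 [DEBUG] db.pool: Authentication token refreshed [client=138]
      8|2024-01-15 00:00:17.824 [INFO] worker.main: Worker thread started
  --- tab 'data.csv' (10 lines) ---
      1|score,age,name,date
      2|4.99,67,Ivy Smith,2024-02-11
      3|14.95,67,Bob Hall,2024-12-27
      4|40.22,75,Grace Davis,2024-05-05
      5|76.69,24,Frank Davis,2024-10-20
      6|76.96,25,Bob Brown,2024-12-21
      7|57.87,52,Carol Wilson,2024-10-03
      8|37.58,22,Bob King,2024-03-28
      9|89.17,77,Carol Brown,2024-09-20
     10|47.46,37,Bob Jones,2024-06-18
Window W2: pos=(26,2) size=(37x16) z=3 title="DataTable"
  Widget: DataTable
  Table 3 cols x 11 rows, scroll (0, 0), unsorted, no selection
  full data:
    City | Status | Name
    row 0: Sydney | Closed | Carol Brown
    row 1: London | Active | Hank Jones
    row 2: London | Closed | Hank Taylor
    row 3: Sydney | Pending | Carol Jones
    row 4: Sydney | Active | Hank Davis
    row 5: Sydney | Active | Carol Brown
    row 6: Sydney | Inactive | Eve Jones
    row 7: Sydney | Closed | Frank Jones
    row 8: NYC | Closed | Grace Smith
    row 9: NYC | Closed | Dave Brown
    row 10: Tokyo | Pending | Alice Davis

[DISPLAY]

━━━━━━━━━━━━━━━━━━━┓    ┃                   
━━━━━━━━━━━━━━━━━━━━━━━━━┓                  
                         ┃                  
─────────────────────────┨                  
tus  │Name               ┃                  
─────┼───────────        ┃                  
sed  │Carol Brown        ┃                  
ive  │Hank Jones         ┃                  
sed  │Hank Taylor        ┃                  
ding │Carol Jones        ┃                  
ive  │Hank Davis         ┃                  
ive  │Carol Brown        ┃                  
ctive│Eve Jones          ┃                  
sed  │Frank Jones        ┃                  
sed  │Grace Smith        ┃                  
sed  │Dave Brown         ┃                  


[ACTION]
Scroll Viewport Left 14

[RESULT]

        ┏━━━━━━━━━━━━━━━━━━━━━━━━┓    ┃     
   ┏━━━━━━━━━━━━━━━━━━━━━━━━━━━━━━━━━━━┓    
   ┃ DataTable                         ┃    
   ┠───────────────────────────────────┨    
   ┃City  │Status  │Name               ┃    
   ┃──────┼────────┼───────────        ┃    
   ┃Sydney│Closed  │Carol Brown        ┃    
   ┃London│Active  │Hank Jones         ┃    
   ┃London│Closed  │Hank Taylor        ┃    
   ┃Sydney│Pending │Carol Jones        ┃    
   ┃Sydney│Active  │Hank Davis         ┃    
   ┃Sydney│Active  │Carol Brown        ┃    
   ┃Sydney│Inactive│Eve Jones          ┃    
   ┃Sydney│Closed  │Frank Jones        ┃    
   ┃NYC   │Closed  │Grace Smith        ┃    
   ┃NYC   │Closed  │Dave Brown         ┃    


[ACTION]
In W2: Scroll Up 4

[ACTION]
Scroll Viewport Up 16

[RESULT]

            ┏━━━━━━━━━━━━━━━━━━━━━━━━━┓     
        ┏━━━━━━━━━━━━━━━━━━━━━━━━┓    ┃     
   ┏━━━━━━━━━━━━━━━━━━━━━━━━━━━━━━━━━━━┓    
   ┃ DataTable                         ┃    
   ┠───────────────────────────────────┨    
   ┃City  │Status  │Name               ┃    
   ┃──────┼────────┼───────────        ┃    
   ┃Sydney│Closed  │Carol Brown        ┃    
   ┃London│Active  │Hank Jones         ┃    
   ┃London│Closed  │Hank Taylor        ┃    
   ┃Sydney│Pending │Carol Jones        ┃    
   ┃Sydney│Active  │Hank Davis         ┃    
   ┃Sydney│Active  │Carol Brown        ┃    
   ┃Sydney│Inactive│Eve Jones          ┃    
   ┃Sydney│Closed  │Frank Jones        ┃    
   ┃NYC   │Closed  │Grace Smith        ┃    


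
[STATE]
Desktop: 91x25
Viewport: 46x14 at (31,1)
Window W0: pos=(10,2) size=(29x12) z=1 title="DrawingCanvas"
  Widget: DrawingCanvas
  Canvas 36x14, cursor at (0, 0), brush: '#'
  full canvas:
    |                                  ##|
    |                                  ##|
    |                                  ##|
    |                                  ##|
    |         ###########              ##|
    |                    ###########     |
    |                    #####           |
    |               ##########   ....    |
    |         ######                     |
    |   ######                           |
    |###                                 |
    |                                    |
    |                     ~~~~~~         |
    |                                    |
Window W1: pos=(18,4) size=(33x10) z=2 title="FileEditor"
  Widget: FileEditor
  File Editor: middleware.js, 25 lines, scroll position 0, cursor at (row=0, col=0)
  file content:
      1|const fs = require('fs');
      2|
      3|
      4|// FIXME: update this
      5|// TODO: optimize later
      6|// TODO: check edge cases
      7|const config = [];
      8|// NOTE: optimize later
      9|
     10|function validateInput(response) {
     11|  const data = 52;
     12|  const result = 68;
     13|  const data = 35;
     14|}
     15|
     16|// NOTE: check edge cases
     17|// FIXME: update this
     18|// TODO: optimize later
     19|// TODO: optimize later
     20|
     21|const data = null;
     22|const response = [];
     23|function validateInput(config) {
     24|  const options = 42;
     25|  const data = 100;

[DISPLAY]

                                              
━━━━━━━┓                                      
       ┃                                      
━━━━━━━━━━━━━━━━━━━┓                          
                   ┃                          
───────────────────┨                          
equire('fs');     ▲┃                          
                  █┃                          
                  ░┃                          
date this         ░┃                          
imize later       ░┃                          
ck edge cases     ▼┃                          
━━━━━━━━━━━━━━━━━━━┛                          
                                              


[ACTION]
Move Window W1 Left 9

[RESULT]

                                              
━━━━━━━┓                                      
       ┃                                      
━━━━━━━━━━┓                                   
          ┃                                   
──────────┨                                   
s');     ▲┃                                   
         █┃                                   
         ░┃                                   
         ░┃                                   
er       ░┃                                   
ases     ▼┃                                   
━━━━━━━━━━┛                                   
                                              


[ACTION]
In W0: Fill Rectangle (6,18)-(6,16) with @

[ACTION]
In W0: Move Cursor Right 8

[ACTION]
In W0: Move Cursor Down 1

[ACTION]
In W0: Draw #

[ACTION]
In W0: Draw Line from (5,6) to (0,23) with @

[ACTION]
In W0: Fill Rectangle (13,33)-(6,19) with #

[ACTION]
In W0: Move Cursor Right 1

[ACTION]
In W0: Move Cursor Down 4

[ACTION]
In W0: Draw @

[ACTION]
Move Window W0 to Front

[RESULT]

                                              
━━━━━━━┓                                      
       ┃                                      
───────┨━━┓                                   
  @@   ┃  ┃                                   
@@     ┃──┨                                   
       ┃ ▲┃                                   
       ┃ █┃                                   
       ┃ ░┃                                   
#######┃ ░┃                                   
#######┃ ░┃                                   
#######┃ ▼┃                                   
━━━━━━━┛━━┛                                   
                                              


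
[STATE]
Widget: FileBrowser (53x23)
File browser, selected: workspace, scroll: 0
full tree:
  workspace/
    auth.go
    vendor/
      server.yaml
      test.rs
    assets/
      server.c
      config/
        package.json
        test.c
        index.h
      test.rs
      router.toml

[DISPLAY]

> [-] workspace/                                     
    auth.go                                          
    [+] vendor/                                      
    [+] assets/                                      
                                                     
                                                     
                                                     
                                                     
                                                     
                                                     
                                                     
                                                     
                                                     
                                                     
                                                     
                                                     
                                                     
                                                     
                                                     
                                                     
                                                     
                                                     
                                                     


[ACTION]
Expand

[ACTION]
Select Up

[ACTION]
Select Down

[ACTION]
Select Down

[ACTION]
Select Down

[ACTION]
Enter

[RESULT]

  [-] workspace/                                     
    auth.go                                          
    [+] vendor/                                      
  > [-] assets/                                      
      server.c                                       
      [+] config/                                    
      test.rs                                        
      router.toml                                    
                                                     
                                                     
                                                     
                                                     
                                                     
                                                     
                                                     
                                                     
                                                     
                                                     
                                                     
                                                     
                                                     
                                                     
                                                     


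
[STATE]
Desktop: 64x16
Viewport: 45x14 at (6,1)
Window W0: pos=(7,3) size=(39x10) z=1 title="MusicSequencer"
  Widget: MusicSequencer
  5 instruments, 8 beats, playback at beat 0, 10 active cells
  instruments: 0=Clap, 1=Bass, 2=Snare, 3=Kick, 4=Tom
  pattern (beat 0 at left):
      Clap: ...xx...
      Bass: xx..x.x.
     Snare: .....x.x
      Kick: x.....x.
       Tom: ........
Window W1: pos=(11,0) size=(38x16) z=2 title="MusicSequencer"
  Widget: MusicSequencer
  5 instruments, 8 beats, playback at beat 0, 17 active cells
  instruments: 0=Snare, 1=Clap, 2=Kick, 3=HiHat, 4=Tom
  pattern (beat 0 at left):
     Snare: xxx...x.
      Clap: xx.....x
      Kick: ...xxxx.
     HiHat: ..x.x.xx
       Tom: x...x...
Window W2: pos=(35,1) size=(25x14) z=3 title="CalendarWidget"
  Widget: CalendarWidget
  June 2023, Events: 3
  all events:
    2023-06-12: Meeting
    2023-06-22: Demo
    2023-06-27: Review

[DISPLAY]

     ┃ MusicSequencer        ┏━━━━━━━━━━━━━━━
     ┠───────────────────────┃ CalendarWidget
 ┏━━━┃      ▼1234567         ┠───────────────
 ┃ Mu┃ Snare███···█·         ┃       June 202
 ┠───┃  Clap██·····█         ┃Mo Tu We Th Fr 
 ┃   ┃  Kick···████·         ┃          1  2 
 ┃  C┃ HiHat··█·█·██         ┃ 5  6  7  8  9 
 ┃  B┃   Tom█···█···         ┃12* 13 14 15 16
 ┃ Sn┃                       ┃19 20 21 22* 23
 ┃  K┃                       ┃26 27* 28 29 30
 ┃   ┃                       ┃               
 ┗━━━┃                       ┃               
     ┃                       ┃               
     ┃                       ┗━━━━━━━━━━━━━━━


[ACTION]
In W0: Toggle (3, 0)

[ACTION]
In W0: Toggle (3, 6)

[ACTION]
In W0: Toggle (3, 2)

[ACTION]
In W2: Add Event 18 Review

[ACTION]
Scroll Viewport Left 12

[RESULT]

           ┃ MusicSequencer        ┏━━━━━━━━━
           ┠───────────────────────┃ Calendar
       ┏━━━┃      ▼1234567         ┠─────────
       ┃ Mu┃ Snare███···█·         ┃       Ju
       ┠───┃  Clap██·····█         ┃Mo Tu We 
       ┃   ┃  Kick···████·         ┃         
       ┃  C┃ HiHat··█·█·██         ┃ 5  6  7 
       ┃  B┃   Tom█···█···         ┃12* 13 14
       ┃ Sn┃                       ┃19 20 21 
       ┃  K┃                       ┃26 27* 28
       ┃   ┃                       ┃         
       ┗━━━┃                       ┃         
           ┃                       ┃         
           ┃                       ┗━━━━━━━━━


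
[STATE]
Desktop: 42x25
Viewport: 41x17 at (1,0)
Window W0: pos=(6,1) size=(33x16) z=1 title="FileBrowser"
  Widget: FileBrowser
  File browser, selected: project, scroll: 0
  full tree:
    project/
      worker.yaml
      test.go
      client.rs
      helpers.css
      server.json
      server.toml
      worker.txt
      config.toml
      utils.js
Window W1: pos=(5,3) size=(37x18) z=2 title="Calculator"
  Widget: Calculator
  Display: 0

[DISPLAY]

                                         
     ┏━━━━━━━━━━━━━━━━━━━━━━━━━━━━━━━┓   
     ┃ FileBrowser                   ┃   
    ┏━━━━━━━━━━━━━━━━━━━━━━━━━━━━━━━━━━━┓
    ┃ Calculator                        ┃
    ┠───────────────────────────────────┨
    ┃                                  0┃
    ┃┌───┬───┬───┬───┐                  ┃
    ┃│ 7 │ 8 │ 9 │ ÷ │                  ┃
    ┃├───┼───┼───┼───┤                  ┃
    ┃│ 4 │ 5 │ 6 │ × │                  ┃
    ┃├───┼───┼───┼───┤                  ┃
    ┃│ 1 │ 2 │ 3 │ - │                  ┃
    ┃├───┼───┼───┼───┤                  ┃
    ┃│ 0 │ . │ = │ + │                  ┃
    ┃├───┼───┼───┼───┤                  ┃
    ┃│ C │ MC│ MR│ M+│                  ┃


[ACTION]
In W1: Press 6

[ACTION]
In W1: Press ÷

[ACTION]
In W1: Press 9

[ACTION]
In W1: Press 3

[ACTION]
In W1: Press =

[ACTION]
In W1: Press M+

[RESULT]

                                         
     ┏━━━━━━━━━━━━━━━━━━━━━━━━━━━━━━━┓   
     ┃ FileBrowser                   ┃   
    ┏━━━━━━━━━━━━━━━━━━━━━━━━━━━━━━━━━━━┓
    ┃ Calculator                        ┃
    ┠───────────────────────────────────┨
    ┃                      0.06451612903┃
    ┃┌───┬───┬───┬───┐                  ┃
    ┃│ 7 │ 8 │ 9 │ ÷ │                  ┃
    ┃├───┼───┼───┼───┤                  ┃
    ┃│ 4 │ 5 │ 6 │ × │                  ┃
    ┃├───┼───┼───┼───┤                  ┃
    ┃│ 1 │ 2 │ 3 │ - │                  ┃
    ┃├───┼───┼───┼───┤                  ┃
    ┃│ 0 │ . │ = │ + │                  ┃
    ┃├───┼───┼───┼───┤                  ┃
    ┃│ C │ MC│ MR│ M+│                  ┃


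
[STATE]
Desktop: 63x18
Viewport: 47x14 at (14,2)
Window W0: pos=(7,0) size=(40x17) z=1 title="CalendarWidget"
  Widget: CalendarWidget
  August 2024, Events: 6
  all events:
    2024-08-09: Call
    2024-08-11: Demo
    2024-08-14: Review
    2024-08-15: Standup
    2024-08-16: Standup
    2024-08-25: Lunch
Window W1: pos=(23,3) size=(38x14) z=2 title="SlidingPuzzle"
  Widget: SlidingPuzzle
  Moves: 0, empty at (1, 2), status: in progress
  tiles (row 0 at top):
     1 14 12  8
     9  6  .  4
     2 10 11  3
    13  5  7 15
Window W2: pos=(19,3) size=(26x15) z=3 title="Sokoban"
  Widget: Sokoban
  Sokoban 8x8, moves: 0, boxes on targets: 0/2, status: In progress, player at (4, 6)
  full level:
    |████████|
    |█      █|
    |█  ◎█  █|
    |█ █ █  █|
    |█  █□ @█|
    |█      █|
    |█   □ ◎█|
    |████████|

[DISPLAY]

────────────────────────────────┨              
     ┏━━━━━━━━━━━━━━━━━━━━━━━━┓━━━━━━━━━━━━━━━┓
We Th┃ Sokoban                ┃               ┃
    1┠────────────────────────┨───────────────┨
 7  8┃████████                ┃               ┃
14* 1┃█      █                ┃               ┃
21 22┃█  ◎█  █                ┃               ┃
28 29┃█ █ █  █                ┃               ┃
     ┃█  █□ @█                ┃               ┃
     ┃█      █                ┃               ┃
     ┃█   □ ◎█                ┃               ┃
     ┃████████                ┃               ┃
     ┃Moves: 0  0/2           ┃               ┃
     ┃                        ┃               ┃


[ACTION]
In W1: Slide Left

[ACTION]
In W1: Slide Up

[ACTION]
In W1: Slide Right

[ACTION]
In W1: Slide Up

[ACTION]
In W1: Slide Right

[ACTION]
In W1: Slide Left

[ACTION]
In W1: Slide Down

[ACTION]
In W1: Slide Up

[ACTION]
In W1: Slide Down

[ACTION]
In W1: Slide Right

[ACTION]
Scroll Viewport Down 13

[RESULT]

We Th┃ Sokoban                ┃               ┃
    1┠────────────────────────┨───────────────┨
 7  8┃████████                ┃               ┃
14* 1┃█      █                ┃               ┃
21 22┃█  ◎█  █                ┃               ┃
28 29┃█ █ █  █                ┃               ┃
     ┃█  █□ @█                ┃               ┃
     ┃█      █                ┃               ┃
     ┃█   □ ◎█                ┃               ┃
     ┃████████                ┃               ┃
     ┃Moves: 0  0/2           ┃               ┃
     ┃                        ┃               ┃
━━━━━┃                        ┃━━━━━━━━━━━━━━━┛
     ┗━━━━━━━━━━━━━━━━━━━━━━━━┛                


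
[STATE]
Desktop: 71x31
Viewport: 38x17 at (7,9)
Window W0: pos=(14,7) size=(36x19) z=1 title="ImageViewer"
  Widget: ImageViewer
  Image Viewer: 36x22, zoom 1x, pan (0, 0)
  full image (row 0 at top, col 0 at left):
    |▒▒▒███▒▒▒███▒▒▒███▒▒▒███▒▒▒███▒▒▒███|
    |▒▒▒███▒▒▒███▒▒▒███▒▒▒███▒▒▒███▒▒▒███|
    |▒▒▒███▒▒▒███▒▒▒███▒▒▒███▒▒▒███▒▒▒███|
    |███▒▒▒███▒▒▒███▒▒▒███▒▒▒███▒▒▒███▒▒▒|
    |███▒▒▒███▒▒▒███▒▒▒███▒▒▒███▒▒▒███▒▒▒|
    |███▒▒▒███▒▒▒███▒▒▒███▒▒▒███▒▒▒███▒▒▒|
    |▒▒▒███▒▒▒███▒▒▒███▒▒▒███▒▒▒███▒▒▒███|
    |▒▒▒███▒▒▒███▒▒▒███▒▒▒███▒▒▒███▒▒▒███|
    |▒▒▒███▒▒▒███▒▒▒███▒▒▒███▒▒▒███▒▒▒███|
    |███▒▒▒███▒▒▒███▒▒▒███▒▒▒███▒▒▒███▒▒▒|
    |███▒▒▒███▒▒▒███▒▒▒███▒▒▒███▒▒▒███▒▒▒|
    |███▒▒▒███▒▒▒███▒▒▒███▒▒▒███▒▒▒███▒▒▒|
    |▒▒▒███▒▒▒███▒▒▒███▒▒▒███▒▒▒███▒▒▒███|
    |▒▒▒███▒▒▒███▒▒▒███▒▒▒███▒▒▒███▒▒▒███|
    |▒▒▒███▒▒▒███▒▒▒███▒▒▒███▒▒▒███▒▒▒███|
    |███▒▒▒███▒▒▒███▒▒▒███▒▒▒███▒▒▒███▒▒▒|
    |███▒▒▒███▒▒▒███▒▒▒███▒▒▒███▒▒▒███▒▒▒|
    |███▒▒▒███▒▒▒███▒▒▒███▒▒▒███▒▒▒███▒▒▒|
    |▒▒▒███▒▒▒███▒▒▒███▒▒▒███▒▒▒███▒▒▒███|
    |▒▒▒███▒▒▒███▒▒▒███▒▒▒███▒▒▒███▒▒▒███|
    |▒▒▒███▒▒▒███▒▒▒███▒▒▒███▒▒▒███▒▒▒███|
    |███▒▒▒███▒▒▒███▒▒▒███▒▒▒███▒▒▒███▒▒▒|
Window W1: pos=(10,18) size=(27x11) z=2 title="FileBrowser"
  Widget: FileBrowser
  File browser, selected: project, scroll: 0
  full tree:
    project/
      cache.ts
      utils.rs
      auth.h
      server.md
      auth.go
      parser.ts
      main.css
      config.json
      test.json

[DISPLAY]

       ┠──────────────────────────────
       ┃▒▒▒███▒▒▒███▒▒▒███▒▒▒███▒▒▒███
       ┃▒▒▒███▒▒▒███▒▒▒███▒▒▒███▒▒▒███
       ┃▒▒▒███▒▒▒███▒▒▒███▒▒▒███▒▒▒███
       ┃███▒▒▒███▒▒▒███▒▒▒███▒▒▒███▒▒▒
       ┃███▒▒▒███▒▒▒███▒▒▒███▒▒▒███▒▒▒
       ┃███▒▒▒███▒▒▒███▒▒▒███▒▒▒███▒▒▒
       ┃▒▒▒███▒▒▒███▒▒▒███▒▒▒███▒▒▒███
       ┃▒▒▒███▒▒▒███▒▒▒███▒▒▒███▒▒▒███
   ┏━━━━━━━━━━━━━━━━━━━━━━━━━┓██▒▒▒███
   ┃ FileBrowser             ┃▒▒███▒▒▒
   ┠─────────────────────────┨▒▒███▒▒▒
   ┃> [-] project/           ┃▒▒███▒▒▒
   ┃    cache.ts             ┃██▒▒▒███
   ┃    utils.rs             ┃██▒▒▒███
   ┃    auth.h               ┃██▒▒▒███
   ┃    server.md            ┃━━━━━━━━


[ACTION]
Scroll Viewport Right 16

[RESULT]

──────────────────────────┨           
▒███▒▒▒███▒▒▒███▒▒▒███▒▒▒█┃           
▒███▒▒▒███▒▒▒███▒▒▒███▒▒▒█┃           
▒███▒▒▒███▒▒▒███▒▒▒███▒▒▒█┃           
█▒▒▒███▒▒▒███▒▒▒███▒▒▒███▒┃           
█▒▒▒███▒▒▒███▒▒▒███▒▒▒███▒┃           
█▒▒▒███▒▒▒███▒▒▒███▒▒▒███▒┃           
▒███▒▒▒███▒▒▒███▒▒▒███▒▒▒█┃           
▒███▒▒▒███▒▒▒███▒▒▒███▒▒▒█┃           
━━━━━━━━━━━━━┓██▒▒▒███▒▒▒█┃           
             ┃▒▒███▒▒▒███▒┃           
─────────────┨▒▒███▒▒▒███▒┃           
t/           ┃▒▒███▒▒▒███▒┃           
             ┃██▒▒▒███▒▒▒█┃           
             ┃██▒▒▒███▒▒▒█┃           
             ┃██▒▒▒███▒▒▒█┃           
d            ┃━━━━━━━━━━━━┛           


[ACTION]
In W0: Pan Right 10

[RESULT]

──────────────────────────┨           
▒▒▒███▒▒▒███▒▒▒███        ┃           
▒▒▒███▒▒▒███▒▒▒███        ┃           
▒▒▒███▒▒▒███▒▒▒███        ┃           
███▒▒▒███▒▒▒███▒▒▒        ┃           
███▒▒▒███▒▒▒███▒▒▒        ┃           
███▒▒▒███▒▒▒███▒▒▒        ┃           
▒▒▒███▒▒▒███▒▒▒███        ┃           
▒▒▒███▒▒▒███▒▒▒███        ┃           
━━━━━━━━━━━━━┓▒███        ┃           
             ┃█▒▒▒        ┃           
─────────────┨█▒▒▒        ┃           
t/           ┃█▒▒▒        ┃           
             ┃▒███        ┃           
             ┃▒███        ┃           
             ┃▒███        ┃           
d            ┃━━━━━━━━━━━━┛           


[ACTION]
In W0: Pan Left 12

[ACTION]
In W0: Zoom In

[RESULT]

──────────────────────────┨           
████▒▒▒▒▒▒██████▒▒▒▒▒▒████┃           
████▒▒▒▒▒▒██████▒▒▒▒▒▒████┃           
████▒▒▒▒▒▒██████▒▒▒▒▒▒████┃           
████▒▒▒▒▒▒██████▒▒▒▒▒▒████┃           
████▒▒▒▒▒▒██████▒▒▒▒▒▒████┃           
████▒▒▒▒▒▒██████▒▒▒▒▒▒████┃           
▒▒▒▒██████▒▒▒▒▒▒██████▒▒▒▒┃           
▒▒▒▒██████▒▒▒▒▒▒██████▒▒▒▒┃           
━━━━━━━━━━━━━┓▒▒██████▒▒▒▒┃           
             ┃▒▒██████▒▒▒▒┃           
─────────────┨▒▒██████▒▒▒▒┃           
t/           ┃▒▒██████▒▒▒▒┃           
             ┃██▒▒▒▒▒▒████┃           
             ┃██▒▒▒▒▒▒████┃           
             ┃██▒▒▒▒▒▒████┃           
d            ┃━━━━━━━━━━━━┛           


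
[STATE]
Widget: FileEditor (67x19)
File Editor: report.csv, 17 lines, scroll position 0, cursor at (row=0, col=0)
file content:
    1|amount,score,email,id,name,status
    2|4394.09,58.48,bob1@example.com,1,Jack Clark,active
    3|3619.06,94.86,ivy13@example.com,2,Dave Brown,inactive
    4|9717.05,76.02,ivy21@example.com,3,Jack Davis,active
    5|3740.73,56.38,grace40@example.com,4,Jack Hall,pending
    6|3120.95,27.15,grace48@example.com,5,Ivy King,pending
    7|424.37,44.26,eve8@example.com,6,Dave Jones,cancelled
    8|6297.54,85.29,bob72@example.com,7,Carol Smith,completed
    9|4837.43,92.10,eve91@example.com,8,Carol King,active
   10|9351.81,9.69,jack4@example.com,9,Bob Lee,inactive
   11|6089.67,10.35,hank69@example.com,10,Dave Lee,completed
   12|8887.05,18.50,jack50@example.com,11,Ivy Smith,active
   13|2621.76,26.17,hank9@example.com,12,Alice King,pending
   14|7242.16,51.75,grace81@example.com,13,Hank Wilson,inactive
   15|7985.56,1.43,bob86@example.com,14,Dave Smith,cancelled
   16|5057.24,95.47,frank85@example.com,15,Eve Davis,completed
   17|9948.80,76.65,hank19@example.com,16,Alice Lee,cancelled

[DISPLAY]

█mount,score,email,id,name,status                                 ▲
4394.09,58.48,bob1@example.com,1,Jack Clark,active                █
3619.06,94.86,ivy13@example.com,2,Dave Brown,inactive             ░
9717.05,76.02,ivy21@example.com,3,Jack Davis,active               ░
3740.73,56.38,grace40@example.com,4,Jack Hall,pending             ░
3120.95,27.15,grace48@example.com,5,Ivy King,pending              ░
424.37,44.26,eve8@example.com,6,Dave Jones,cancelled              ░
6297.54,85.29,bob72@example.com,7,Carol Smith,completed           ░
4837.43,92.10,eve91@example.com,8,Carol King,active               ░
9351.81,9.69,jack4@example.com,9,Bob Lee,inactive                 ░
6089.67,10.35,hank69@example.com,10,Dave Lee,completed            ░
8887.05,18.50,jack50@example.com,11,Ivy Smith,active              ░
2621.76,26.17,hank9@example.com,12,Alice King,pending             ░
7242.16,51.75,grace81@example.com,13,Hank Wilson,inactive         ░
7985.56,1.43,bob86@example.com,14,Dave Smith,cancelled            ░
5057.24,95.47,frank85@example.com,15,Eve Davis,completed          ░
9948.80,76.65,hank19@example.com,16,Alice Lee,cancelled           ░
                                                                  ░
                                                                  ▼


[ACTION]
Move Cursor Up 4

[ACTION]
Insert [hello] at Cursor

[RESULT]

hello█mount,score,email,id,name,status                            ▲
4394.09,58.48,bob1@example.com,1,Jack Clark,active                █
3619.06,94.86,ivy13@example.com,2,Dave Brown,inactive             ░
9717.05,76.02,ivy21@example.com,3,Jack Davis,active               ░
3740.73,56.38,grace40@example.com,4,Jack Hall,pending             ░
3120.95,27.15,grace48@example.com,5,Ivy King,pending              ░
424.37,44.26,eve8@example.com,6,Dave Jones,cancelled              ░
6297.54,85.29,bob72@example.com,7,Carol Smith,completed           ░
4837.43,92.10,eve91@example.com,8,Carol King,active               ░
9351.81,9.69,jack4@example.com,9,Bob Lee,inactive                 ░
6089.67,10.35,hank69@example.com,10,Dave Lee,completed            ░
8887.05,18.50,jack50@example.com,11,Ivy Smith,active              ░
2621.76,26.17,hank9@example.com,12,Alice King,pending             ░
7242.16,51.75,grace81@example.com,13,Hank Wilson,inactive         ░
7985.56,1.43,bob86@example.com,14,Dave Smith,cancelled            ░
5057.24,95.47,frank85@example.com,15,Eve Davis,completed          ░
9948.80,76.65,hank19@example.com,16,Alice Lee,cancelled           ░
                                                                  ░
                                                                  ▼


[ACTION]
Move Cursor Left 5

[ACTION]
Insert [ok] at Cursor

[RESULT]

ok█elloamount,score,email,id,name,status                          ▲
4394.09,58.48,bob1@example.com,1,Jack Clark,active                █
3619.06,94.86,ivy13@example.com,2,Dave Brown,inactive             ░
9717.05,76.02,ivy21@example.com,3,Jack Davis,active               ░
3740.73,56.38,grace40@example.com,4,Jack Hall,pending             ░
3120.95,27.15,grace48@example.com,5,Ivy King,pending              ░
424.37,44.26,eve8@example.com,6,Dave Jones,cancelled              ░
6297.54,85.29,bob72@example.com,7,Carol Smith,completed           ░
4837.43,92.10,eve91@example.com,8,Carol King,active               ░
9351.81,9.69,jack4@example.com,9,Bob Lee,inactive                 ░
6089.67,10.35,hank69@example.com,10,Dave Lee,completed            ░
8887.05,18.50,jack50@example.com,11,Ivy Smith,active              ░
2621.76,26.17,hank9@example.com,12,Alice King,pending             ░
7242.16,51.75,grace81@example.com,13,Hank Wilson,inactive         ░
7985.56,1.43,bob86@example.com,14,Dave Smith,cancelled            ░
5057.24,95.47,frank85@example.com,15,Eve Davis,completed          ░
9948.80,76.65,hank19@example.com,16,Alice Lee,cancelled           ░
                                                                  ░
                                                                  ▼


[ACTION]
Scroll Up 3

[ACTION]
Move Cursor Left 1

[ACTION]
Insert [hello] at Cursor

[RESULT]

ohello█helloamount,score,email,id,name,status                     ▲
4394.09,58.48,bob1@example.com,1,Jack Clark,active                █
3619.06,94.86,ivy13@example.com,2,Dave Brown,inactive             ░
9717.05,76.02,ivy21@example.com,3,Jack Davis,active               ░
3740.73,56.38,grace40@example.com,4,Jack Hall,pending             ░
3120.95,27.15,grace48@example.com,5,Ivy King,pending              ░
424.37,44.26,eve8@example.com,6,Dave Jones,cancelled              ░
6297.54,85.29,bob72@example.com,7,Carol Smith,completed           ░
4837.43,92.10,eve91@example.com,8,Carol King,active               ░
9351.81,9.69,jack4@example.com,9,Bob Lee,inactive                 ░
6089.67,10.35,hank69@example.com,10,Dave Lee,completed            ░
8887.05,18.50,jack50@example.com,11,Ivy Smith,active              ░
2621.76,26.17,hank9@example.com,12,Alice King,pending             ░
7242.16,51.75,grace81@example.com,13,Hank Wilson,inactive         ░
7985.56,1.43,bob86@example.com,14,Dave Smith,cancelled            ░
5057.24,95.47,frank85@example.com,15,Eve Davis,completed          ░
9948.80,76.65,hank19@example.com,16,Alice Lee,cancelled           ░
                                                                  ░
                                                                  ▼


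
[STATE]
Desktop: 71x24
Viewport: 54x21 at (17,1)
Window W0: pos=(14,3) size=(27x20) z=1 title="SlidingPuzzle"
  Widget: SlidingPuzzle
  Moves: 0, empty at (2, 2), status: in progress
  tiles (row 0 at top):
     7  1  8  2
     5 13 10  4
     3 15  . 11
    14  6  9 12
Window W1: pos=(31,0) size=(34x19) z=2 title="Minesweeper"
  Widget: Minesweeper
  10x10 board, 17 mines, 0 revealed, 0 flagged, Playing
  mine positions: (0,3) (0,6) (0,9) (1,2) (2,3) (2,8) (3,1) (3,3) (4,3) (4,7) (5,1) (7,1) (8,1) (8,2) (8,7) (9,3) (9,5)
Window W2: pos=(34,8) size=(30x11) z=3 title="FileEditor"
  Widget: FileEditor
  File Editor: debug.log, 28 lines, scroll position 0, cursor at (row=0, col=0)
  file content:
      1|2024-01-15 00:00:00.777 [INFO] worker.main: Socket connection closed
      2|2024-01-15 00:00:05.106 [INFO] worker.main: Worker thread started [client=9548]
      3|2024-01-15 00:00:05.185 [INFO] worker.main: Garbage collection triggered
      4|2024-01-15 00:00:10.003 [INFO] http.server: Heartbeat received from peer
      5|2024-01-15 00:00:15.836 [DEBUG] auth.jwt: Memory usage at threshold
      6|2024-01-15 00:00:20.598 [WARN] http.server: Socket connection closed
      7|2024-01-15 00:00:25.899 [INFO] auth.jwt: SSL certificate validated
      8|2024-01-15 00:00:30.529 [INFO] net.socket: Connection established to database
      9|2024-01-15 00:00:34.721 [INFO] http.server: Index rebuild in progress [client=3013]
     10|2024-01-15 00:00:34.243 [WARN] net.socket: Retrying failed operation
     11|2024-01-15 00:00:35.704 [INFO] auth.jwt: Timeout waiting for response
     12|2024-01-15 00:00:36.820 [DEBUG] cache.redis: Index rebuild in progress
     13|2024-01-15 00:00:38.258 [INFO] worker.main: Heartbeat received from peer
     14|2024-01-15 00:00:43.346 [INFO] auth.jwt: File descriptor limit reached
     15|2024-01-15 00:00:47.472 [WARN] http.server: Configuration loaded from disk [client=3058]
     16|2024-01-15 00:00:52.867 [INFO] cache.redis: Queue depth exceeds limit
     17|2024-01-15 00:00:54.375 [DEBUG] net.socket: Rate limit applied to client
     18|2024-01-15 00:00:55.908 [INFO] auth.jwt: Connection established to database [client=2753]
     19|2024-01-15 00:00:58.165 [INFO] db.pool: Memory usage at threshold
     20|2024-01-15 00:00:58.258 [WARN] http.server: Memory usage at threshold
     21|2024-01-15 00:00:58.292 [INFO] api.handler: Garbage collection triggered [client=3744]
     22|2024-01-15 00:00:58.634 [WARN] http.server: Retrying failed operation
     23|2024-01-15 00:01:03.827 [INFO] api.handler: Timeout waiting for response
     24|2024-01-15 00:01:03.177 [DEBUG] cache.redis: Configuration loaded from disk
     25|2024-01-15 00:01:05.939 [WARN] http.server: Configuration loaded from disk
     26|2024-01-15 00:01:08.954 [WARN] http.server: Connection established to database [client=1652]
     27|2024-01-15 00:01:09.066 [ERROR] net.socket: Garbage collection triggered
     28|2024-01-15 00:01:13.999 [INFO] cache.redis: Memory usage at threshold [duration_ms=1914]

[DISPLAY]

              ┃ Minesweeper                    ┃      
              ┠────────────────────────────────┨      
━━━━━━━━━━━━━━┃■■■■■■■■■■                      ┃      
lidingPuzzle  ┃■■■■■■■■■■                      ┃      
──────────────┃■■■■■■■■■■                      ┃      
───┬────┬────┬┃■■■■■■■■■■                      ┃      
 7 │  1 │  8 │┃■■■■■■■■■■                      ┃      
───┼────┼────┼┃■■┏━━━━━━━━━━━━━━━━━━━━━━━━━━━━┓┃      
 5 │ 13 │ 10 │┃■■┃ FileEditor                 ┃┃      
───┼────┼────┼┃■■┠────────────────────────────┨┃      
 3 │ 15 │    │┃■■┃█024-01-15 00:00:00.777 [IN▲┃┃      
───┼────┼────┼┃■■┃2024-01-15 00:00:05.106 [IN█┃┃      
14 │  6 │  9 │┃  ┃2024-01-15 00:00:05.185 [IN░┃┃      
───┴────┴────┴┃  ┃2024-01-15 00:00:10.003 [IN░┃┃      
ves: 0        ┃  ┃2024-01-15 00:00:15.836 [DE░┃┃      
              ┃  ┃2024-01-15 00:00:20.598 [WA░┃┃      
              ┃  ┃2024-01-15 00:00:25.899 [IN▼┃┃      
              ┗━━┗━━━━━━━━━━━━━━━━━━━━━━━━━━━━┛┛      
                       ┃                              
                       ┃                              
                       ┃                              


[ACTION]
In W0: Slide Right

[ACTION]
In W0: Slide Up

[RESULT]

              ┃ Minesweeper                    ┃      
              ┠────────────────────────────────┨      
━━━━━━━━━━━━━━┃■■■■■■■■■■                      ┃      
lidingPuzzle  ┃■■■■■■■■■■                      ┃      
──────────────┃■■■■■■■■■■                      ┃      
───┬────┬────┬┃■■■■■■■■■■                      ┃      
 7 │  1 │  8 │┃■■■■■■■■■■                      ┃      
───┼────┼────┼┃■■┏━━━━━━━━━━━━━━━━━━━━━━━━━━━━┓┃      
 5 │ 13 │ 10 │┃■■┃ FileEditor                 ┃┃      
───┼────┼────┼┃■■┠────────────────────────────┨┃      
 3 │  6 │ 15 │┃■■┃█024-01-15 00:00:00.777 [IN▲┃┃      
───┼────┼────┼┃■■┃2024-01-15 00:00:05.106 [IN█┃┃      
14 │    │  9 │┃  ┃2024-01-15 00:00:05.185 [IN░┃┃      
───┴────┴────┴┃  ┃2024-01-15 00:00:10.003 [IN░┃┃      
ves: 2        ┃  ┃2024-01-15 00:00:15.836 [DE░┃┃      
              ┃  ┃2024-01-15 00:00:20.598 [WA░┃┃      
              ┃  ┃2024-01-15 00:00:25.899 [IN▼┃┃      
              ┗━━┗━━━━━━━━━━━━━━━━━━━━━━━━━━━━┛┛      
                       ┃                              
                       ┃                              
                       ┃                              


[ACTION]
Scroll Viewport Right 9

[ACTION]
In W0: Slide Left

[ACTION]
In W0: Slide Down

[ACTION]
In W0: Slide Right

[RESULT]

              ┃ Minesweeper                    ┃      
              ┠────────────────────────────────┨      
━━━━━━━━━━━━━━┃■■■■■■■■■■                      ┃      
lidingPuzzle  ┃■■■■■■■■■■                      ┃      
──────────────┃■■■■■■■■■■                      ┃      
───┬────┬────┬┃■■■■■■■■■■                      ┃      
 7 │  1 │  8 │┃■■■■■■■■■■                      ┃      
───┼────┼────┼┃■■┏━━━━━━━━━━━━━━━━━━━━━━━━━━━━┓┃      
 5 │ 13 │ 10 │┃■■┃ FileEditor                 ┃┃      
───┼────┼────┼┃■■┠────────────────────────────┨┃      
 3 │    │  6 │┃■■┃█024-01-15 00:00:00.777 [IN▲┃┃      
───┼────┼────┼┃■■┃2024-01-15 00:00:05.106 [IN█┃┃      
14 │  9 │ 15 │┃  ┃2024-01-15 00:00:05.185 [IN░┃┃      
───┴────┴────┴┃  ┃2024-01-15 00:00:10.003 [IN░┃┃      
ves: 5        ┃  ┃2024-01-15 00:00:15.836 [DE░┃┃      
              ┃  ┃2024-01-15 00:00:20.598 [WA░┃┃      
              ┃  ┃2024-01-15 00:00:25.899 [IN▼┃┃      
              ┗━━┗━━━━━━━━━━━━━━━━━━━━━━━━━━━━┛┛      
                       ┃                              
                       ┃                              
                       ┃                              
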